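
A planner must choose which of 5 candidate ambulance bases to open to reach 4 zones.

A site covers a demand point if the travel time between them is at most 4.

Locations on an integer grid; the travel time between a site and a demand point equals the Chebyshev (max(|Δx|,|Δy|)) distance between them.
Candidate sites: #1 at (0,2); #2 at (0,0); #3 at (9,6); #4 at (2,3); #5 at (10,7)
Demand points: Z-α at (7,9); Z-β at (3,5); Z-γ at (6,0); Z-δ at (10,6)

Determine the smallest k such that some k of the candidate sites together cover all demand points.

Coverage sets (demand points within 4 of each site):
  #1: {Z-β}
  #2: {}
  #3: {Z-α, Z-δ}
  #4: {Z-β, Z-γ}
  #5: {Z-α, Z-δ}
No single site covers all 4 demand points.
But {#3, #4} covers everything, so the minimum is 2.

2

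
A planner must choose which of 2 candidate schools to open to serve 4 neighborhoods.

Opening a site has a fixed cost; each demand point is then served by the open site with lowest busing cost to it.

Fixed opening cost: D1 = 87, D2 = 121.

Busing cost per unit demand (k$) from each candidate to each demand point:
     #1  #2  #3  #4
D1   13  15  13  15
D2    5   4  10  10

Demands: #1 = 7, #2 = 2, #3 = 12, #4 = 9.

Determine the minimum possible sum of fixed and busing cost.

Open {D2}: assign each demand point to its cheapest open site.
  #1→D2 7×5=35, #2→D2 2×4=8, #3→D2 12×10=120, #4→D2 9×10=90
  busing cost 253, fixed 121 → total 374.
Compare {D1, D2}: busing cost 253 + fixed 208 = 461.
Compare {D1}: busing cost 412 + fixed 87 = 499.

374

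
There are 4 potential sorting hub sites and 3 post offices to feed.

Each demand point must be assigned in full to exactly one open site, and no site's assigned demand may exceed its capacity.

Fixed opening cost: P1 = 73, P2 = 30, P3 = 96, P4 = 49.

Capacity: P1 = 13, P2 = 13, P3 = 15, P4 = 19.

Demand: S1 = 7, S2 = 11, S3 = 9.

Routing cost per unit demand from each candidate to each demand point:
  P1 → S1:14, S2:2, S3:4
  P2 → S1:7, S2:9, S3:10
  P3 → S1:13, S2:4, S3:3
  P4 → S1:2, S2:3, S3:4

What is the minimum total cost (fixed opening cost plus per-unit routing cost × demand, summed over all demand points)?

194

Open {P1, P4}; cheapest assignment that respects the capacities:
  P1 (cap 13, load 11): S2 — cost 11×2 = 22
  P4 (cap 19, load 16): S1, S3 — cost 7×2 + 9×4 = 50
  Shipping 72, fixed 122 → total 194.
  Any other capacity-feasible assignment to {P1, P4} ships for at least 72.
Compare {P2, P4}: its best feasible assignment gives total 216.
Compare {P3, P4}: its best feasible assignment gives total 219.
Every other set of open sites that can feasibly serve all demand totals ≥ 216 even under its best assignment. Minimum: 194.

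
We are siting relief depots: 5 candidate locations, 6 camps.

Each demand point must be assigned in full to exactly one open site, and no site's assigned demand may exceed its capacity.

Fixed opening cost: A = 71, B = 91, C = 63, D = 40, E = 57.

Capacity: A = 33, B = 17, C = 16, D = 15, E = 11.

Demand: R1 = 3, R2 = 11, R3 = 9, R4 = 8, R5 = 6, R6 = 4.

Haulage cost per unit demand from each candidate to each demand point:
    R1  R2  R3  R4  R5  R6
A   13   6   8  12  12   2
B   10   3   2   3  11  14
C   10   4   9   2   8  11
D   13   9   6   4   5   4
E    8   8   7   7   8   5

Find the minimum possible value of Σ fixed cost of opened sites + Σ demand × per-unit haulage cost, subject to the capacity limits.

356

Open {B, C, D}; cheapest assignment that respects the capacities:
  B (cap 17, load 17): R3, R4 — cost 9×2 + 8×3 = 42
  C (cap 16, load 14): R1, R2 — cost 3×10 + 11×4 = 74
  D (cap 15, load 10): R5, R6 — cost 6×5 + 4×4 = 46
  Shipping 162, fixed 194 → total 356.
  Any other capacity-feasible assignment to {B, C, D} ships for at least 162.
Compare {A, D}: its best feasible assignment gives total 358.
Compare {A, C, D}: its best feasible assignment gives total 378.
Every other set of open sites that can feasibly serve all demand totals ≥ 358 even under its best assignment. Minimum: 356.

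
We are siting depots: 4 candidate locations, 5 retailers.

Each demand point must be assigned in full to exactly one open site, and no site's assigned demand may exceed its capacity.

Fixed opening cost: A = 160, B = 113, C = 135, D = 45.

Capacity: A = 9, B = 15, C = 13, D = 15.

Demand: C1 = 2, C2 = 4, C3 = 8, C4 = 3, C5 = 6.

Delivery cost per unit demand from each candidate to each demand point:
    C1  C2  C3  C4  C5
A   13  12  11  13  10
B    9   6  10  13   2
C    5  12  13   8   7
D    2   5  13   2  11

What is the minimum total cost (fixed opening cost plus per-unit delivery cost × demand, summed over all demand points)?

Open {B, D}; cheapest assignment that respects the capacities:
  B (cap 15, load 14): C3, C5 — cost 8×10 + 6×2 = 92
  D (cap 15, load 9): C1, C2, C4 — cost 2×2 + 4×5 + 3×2 = 30
  Shipping 122, fixed 158 → total 280.
  Any other capacity-feasible assignment to {B, D} ships for at least 122.
Compare {C, D}: its best feasible assignment gives total 362.
Compare {A, D}: its best feasible assignment gives total 389.
Every other set of open sites that can feasibly serve all demand totals ≥ 362 even under its best assignment. Minimum: 280.

280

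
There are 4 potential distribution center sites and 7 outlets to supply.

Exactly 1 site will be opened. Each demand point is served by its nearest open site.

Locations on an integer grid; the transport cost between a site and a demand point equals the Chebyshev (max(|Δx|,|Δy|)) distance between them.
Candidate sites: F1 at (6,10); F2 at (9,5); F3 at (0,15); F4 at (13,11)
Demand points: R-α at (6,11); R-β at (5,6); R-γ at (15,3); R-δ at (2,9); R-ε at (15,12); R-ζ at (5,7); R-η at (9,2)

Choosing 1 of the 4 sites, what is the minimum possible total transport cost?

Open {F2}.
  R-α→F2 6, R-β→F2 4, R-γ→F2 6, R-δ→F2 7, R-ε→F2 7, R-ζ→F2 4, R-η→F2 3  ⇒ total 37.
Compare {F1}: total 38.
Compare {F4}: total 53.
No size-1 selection does better; minimum is 37.

37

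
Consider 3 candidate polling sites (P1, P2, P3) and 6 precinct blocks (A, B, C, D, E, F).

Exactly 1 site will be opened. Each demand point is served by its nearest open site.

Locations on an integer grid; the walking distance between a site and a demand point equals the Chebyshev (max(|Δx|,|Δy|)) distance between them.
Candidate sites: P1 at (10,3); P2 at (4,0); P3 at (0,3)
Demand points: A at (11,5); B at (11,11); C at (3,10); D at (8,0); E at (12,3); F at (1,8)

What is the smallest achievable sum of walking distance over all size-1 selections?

Open {P1}.
  A→P1 2, B→P1 8, C→P1 7, D→P1 3, E→P1 2, F→P1 9  ⇒ total 31.
Compare {P2}: total 48.
Compare {P3}: total 54.

31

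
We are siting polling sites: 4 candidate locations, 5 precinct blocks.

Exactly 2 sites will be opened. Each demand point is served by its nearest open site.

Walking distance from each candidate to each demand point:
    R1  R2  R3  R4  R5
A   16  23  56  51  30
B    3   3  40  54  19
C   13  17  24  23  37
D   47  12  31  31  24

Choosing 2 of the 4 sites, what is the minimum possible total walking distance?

72

Open {B, C}.
  R1→B 3, R2→B 3, R3→C 24, R4→C 23, R5→B 19  ⇒ total 72.
Compare {B, D}: total 87.
Compare {C, D}: total 96.
No size-2 selection does better; minimum is 72.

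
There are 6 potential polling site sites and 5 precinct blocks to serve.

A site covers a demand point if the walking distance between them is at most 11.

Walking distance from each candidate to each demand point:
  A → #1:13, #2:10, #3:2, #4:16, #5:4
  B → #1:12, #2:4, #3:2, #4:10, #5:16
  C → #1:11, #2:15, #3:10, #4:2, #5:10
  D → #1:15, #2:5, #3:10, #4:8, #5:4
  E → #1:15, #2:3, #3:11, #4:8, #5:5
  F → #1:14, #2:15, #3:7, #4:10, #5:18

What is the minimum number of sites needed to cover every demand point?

2

Coverage sets (demand points within 11 of each site):
  A: {#2, #3, #5}
  B: {#2, #3, #4}
  C: {#1, #3, #4, #5}
  D: {#2, #3, #4, #5}
  E: {#2, #3, #4, #5}
  F: {#3, #4}
No single site covers all 5 demand points.
But {A, C} covers everything, so the minimum is 2.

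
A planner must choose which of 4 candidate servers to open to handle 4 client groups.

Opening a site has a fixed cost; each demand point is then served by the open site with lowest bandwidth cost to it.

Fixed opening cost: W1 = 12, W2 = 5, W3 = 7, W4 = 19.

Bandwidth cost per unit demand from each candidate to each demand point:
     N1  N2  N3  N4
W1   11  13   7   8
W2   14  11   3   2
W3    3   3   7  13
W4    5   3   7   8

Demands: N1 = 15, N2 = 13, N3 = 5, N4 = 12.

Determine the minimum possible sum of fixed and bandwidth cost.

135

Open {W2, W3}: assign each demand point to its cheapest open site.
  N1→W3 15×3=45, N2→W3 13×3=39, N3→W2 5×3=15, N4→W2 12×2=24
  bandwidth cost 123, fixed 12 → total 135.
Compare {W1, W2, W3}: bandwidth cost 123 + fixed 24 = 147.
Compare {W2, W3, W4}: bandwidth cost 123 + fixed 31 = 154.
Compare {W1, W2, W3, W4}: bandwidth cost 123 + fixed 43 = 166.
All other subsets cost ≥ 147. Minimum total cost: 135.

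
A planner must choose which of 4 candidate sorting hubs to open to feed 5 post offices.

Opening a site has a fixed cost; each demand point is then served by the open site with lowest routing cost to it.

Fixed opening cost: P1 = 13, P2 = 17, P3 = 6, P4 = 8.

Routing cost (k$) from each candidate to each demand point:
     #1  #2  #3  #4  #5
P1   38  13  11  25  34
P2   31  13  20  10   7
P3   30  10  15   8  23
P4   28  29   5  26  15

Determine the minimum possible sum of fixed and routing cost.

Open {P3, P4}: assign each demand point to its cheapest open site.
  #1→P4 28, #2→P3 10, #3→P4 5, #4→P3 8, #5→P4 15
  routing cost 66, fixed 14 → total 80.
Compare {P2, P4}: routing cost 63 + fixed 25 = 88.
Compare {P2, P3, P4}: routing cost 58 + fixed 31 = 89.
Compare {P3}: routing cost 86 + fixed 6 = 92.
All other subsets cost ≥ 88. Minimum total cost: 80.

80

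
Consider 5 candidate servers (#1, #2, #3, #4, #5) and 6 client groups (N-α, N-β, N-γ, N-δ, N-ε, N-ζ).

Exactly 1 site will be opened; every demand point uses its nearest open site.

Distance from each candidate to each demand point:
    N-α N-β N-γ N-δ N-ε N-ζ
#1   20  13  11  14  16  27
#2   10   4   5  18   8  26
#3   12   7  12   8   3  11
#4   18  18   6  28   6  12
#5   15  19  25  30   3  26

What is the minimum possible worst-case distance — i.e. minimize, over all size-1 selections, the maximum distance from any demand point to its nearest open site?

Open {#3}.
  Farthest demand point is N-α at distance 12 (to #3); all others are ≤ 12.
With {#2} the worst case is 26.
With {#1} the worst case is 27.
No size-1 selection achieves below 12.

12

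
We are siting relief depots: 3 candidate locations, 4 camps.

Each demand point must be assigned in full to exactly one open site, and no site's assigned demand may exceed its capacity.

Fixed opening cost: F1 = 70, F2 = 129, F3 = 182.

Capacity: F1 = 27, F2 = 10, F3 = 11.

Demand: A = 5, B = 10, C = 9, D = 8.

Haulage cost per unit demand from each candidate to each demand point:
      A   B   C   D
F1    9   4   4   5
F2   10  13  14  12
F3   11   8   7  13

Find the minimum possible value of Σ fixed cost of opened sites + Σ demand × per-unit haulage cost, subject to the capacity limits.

365

Open {F1, F2}; cheapest assignment that respects the capacities:
  F1 (cap 27, load 27): B, C, D — cost 10×4 + 9×4 + 8×5 = 116
  F2 (cap 10, load 5): A — cost 5×10 = 50
  Shipping 166, fixed 199 → total 365.
  Any other capacity-feasible assignment to {F1, F2} ships for at least 166.
Compare {F1, F3}: its best feasible assignment gives total 423.
Compare {F1, F2, F3}: its best feasible assignment gives total 547.
Every other set of open sites that can feasibly serve all demand totals ≥ 423 even under its best assignment. Minimum: 365.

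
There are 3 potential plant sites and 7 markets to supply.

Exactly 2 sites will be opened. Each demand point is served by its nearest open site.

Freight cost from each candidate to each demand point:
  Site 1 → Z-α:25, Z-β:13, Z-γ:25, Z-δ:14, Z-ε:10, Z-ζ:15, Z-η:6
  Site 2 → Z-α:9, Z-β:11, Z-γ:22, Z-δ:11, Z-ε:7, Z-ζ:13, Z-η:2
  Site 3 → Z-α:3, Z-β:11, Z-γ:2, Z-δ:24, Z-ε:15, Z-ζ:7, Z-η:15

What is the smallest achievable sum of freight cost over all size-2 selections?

Open {Site 2, Site 3}.
  Z-α→Site 3 3, Z-β→Site 2 11, Z-γ→Site 3 2, Z-δ→Site 2 11, Z-ε→Site 2 7, Z-ζ→Site 3 7, Z-η→Site 2 2  ⇒ total 43.
Compare {Site 1, Site 3}: total 53.
Compare {Site 1, Site 2}: total 75.

43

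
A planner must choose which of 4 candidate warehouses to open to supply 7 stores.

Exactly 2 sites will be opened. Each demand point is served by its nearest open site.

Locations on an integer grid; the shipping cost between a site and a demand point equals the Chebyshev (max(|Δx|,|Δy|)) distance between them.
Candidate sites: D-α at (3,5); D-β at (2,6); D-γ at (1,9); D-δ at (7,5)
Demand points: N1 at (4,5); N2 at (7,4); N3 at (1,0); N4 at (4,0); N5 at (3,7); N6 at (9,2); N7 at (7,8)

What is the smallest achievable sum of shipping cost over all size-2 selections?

20

Open {D-α, D-δ}.
  N1→D-α 1, N2→D-δ 1, N3→D-α 5, N4→D-α 5, N5→D-α 2, N6→D-δ 3, N7→D-δ 3  ⇒ total 20.
Compare {D-β, D-δ}: total 21.
Compare {D-γ, D-δ}: total 23.
No size-2 selection does better; minimum is 20.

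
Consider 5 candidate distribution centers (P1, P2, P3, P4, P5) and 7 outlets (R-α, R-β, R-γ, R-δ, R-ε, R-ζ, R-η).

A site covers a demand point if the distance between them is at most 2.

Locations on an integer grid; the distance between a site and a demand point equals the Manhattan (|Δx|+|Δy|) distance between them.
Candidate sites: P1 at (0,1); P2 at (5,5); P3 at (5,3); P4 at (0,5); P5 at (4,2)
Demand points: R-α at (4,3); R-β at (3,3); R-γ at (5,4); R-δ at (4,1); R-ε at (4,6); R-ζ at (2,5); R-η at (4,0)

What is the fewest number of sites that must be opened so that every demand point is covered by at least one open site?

Coverage sets (demand points within 2 of each site):
  P1: {}
  P2: {R-γ, R-ε}
  P3: {R-α, R-β, R-γ}
  P4: {R-ζ}
  P5: {R-α, R-β, R-δ, R-η}
No 2 sites suffice: every size-2 union leaves at least one demand point uncovered.
But {P2, P4, P5} covers everything, so the minimum is 3.

3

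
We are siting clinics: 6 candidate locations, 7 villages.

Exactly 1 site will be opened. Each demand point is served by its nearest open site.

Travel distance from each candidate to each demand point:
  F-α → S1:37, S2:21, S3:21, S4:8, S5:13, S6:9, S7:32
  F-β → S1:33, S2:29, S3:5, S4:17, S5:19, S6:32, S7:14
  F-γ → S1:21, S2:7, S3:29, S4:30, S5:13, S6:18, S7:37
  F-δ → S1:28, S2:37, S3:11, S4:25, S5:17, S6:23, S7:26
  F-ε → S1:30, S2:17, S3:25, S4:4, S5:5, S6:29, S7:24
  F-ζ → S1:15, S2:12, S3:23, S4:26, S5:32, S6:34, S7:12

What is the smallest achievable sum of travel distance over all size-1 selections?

134

Open {F-ε}.
  S1→F-ε 30, S2→F-ε 17, S3→F-ε 25, S4→F-ε 4, S5→F-ε 5, S6→F-ε 29, S7→F-ε 24  ⇒ total 134.
Compare {F-α}: total 141.
Compare {F-β}: total 149.
No size-1 selection does better; minimum is 134.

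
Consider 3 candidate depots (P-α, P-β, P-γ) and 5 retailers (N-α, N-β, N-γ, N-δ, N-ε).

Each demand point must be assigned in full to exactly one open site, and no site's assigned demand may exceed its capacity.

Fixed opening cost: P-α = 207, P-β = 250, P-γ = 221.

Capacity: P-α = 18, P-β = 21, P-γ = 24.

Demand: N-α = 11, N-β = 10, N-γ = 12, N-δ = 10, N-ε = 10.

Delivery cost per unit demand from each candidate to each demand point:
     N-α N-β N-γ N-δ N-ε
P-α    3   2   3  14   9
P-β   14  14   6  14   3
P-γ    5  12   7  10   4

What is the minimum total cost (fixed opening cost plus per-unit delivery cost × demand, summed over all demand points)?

Open {P-α, P-β, P-γ}; cheapest assignment that respects the capacities:
  P-α (cap 18, load 10): N-β — cost 10×2 = 20
  P-β (cap 21, load 20): N-δ, N-ε — cost 10×14 + 10×3 = 170
  P-γ (cap 24, load 23): N-α, N-γ — cost 11×5 + 12×7 = 139
  Shipping 329, fixed 678 → total 1007.
  Any other capacity-feasible assignment to {P-α, P-β, P-γ} ships for at least 329.
Total demand is 53 and no other set of sites has combined capacity ≥ 53, so {P-α, P-β, P-γ} is the only feasible choice of open sites. Minimum: 1007.

1007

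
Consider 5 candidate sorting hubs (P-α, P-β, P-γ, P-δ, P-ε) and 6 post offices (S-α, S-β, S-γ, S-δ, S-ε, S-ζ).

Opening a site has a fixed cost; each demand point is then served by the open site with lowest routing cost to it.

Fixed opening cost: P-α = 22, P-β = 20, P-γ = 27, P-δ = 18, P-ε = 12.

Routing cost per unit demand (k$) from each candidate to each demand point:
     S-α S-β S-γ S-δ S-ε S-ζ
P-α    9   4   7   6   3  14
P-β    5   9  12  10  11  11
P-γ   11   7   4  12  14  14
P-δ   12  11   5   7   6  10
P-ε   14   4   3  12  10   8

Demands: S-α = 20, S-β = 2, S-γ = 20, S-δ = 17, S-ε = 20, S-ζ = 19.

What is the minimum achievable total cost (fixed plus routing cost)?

536

Open {P-α, P-β, P-ε}: assign each demand point to its cheapest open site.
  S-α→P-β 20×5=100, S-β→P-α 2×4=8, S-γ→P-ε 20×3=60, S-δ→P-α 17×6=102, S-ε→P-α 20×3=60, S-ζ→P-ε 19×8=152
  routing cost 482, fixed 54 → total 536.
Compare {P-α, P-β, P-δ, P-ε}: routing cost 482 + fixed 72 = 554.
Compare {P-α, P-β, P-γ, P-ε}: routing cost 482 + fixed 81 = 563.
Compare {P-α, P-β, P-γ, P-δ, P-ε}: routing cost 482 + fixed 99 = 581.
All other subsets cost ≥ 554. Minimum total cost: 536.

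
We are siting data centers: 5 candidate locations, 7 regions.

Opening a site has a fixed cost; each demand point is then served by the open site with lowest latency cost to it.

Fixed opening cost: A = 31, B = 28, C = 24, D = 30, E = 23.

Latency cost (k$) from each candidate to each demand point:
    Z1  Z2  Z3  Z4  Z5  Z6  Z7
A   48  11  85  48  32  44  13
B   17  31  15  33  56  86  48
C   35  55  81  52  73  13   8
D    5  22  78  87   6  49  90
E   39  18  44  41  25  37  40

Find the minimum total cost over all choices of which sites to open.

184

Open {B, C, D}: assign each demand point to its cheapest open site.
  Z1→D 5, Z2→D 22, Z3→B 15, Z4→B 33, Z5→D 6, Z6→C 13, Z7→C 8
  latency cost 102, fixed 82 → total 184.
Compare {B, C, D, E}: latency cost 98 + fixed 105 = 203.
Compare {B, C, E}: latency cost 129 + fixed 75 = 204.
Compare {A, B, C, D}: latency cost 91 + fixed 113 = 204.
All other subsets cost ≥ 203. Minimum total cost: 184.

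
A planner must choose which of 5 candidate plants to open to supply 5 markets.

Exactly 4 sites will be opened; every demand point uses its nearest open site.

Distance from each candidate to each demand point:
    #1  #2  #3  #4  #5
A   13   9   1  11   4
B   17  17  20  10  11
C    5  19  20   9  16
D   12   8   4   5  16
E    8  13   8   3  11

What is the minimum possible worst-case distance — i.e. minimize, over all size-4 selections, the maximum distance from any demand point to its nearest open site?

Open {A, B, C, D}.
  Farthest demand point is #2 at distance 8 (to D); all others are ≤ 8.
With {A, B, D, E} the worst case is 8.
With {A, C, D, E} the worst case is 8.
No size-4 selection achieves below 8.

8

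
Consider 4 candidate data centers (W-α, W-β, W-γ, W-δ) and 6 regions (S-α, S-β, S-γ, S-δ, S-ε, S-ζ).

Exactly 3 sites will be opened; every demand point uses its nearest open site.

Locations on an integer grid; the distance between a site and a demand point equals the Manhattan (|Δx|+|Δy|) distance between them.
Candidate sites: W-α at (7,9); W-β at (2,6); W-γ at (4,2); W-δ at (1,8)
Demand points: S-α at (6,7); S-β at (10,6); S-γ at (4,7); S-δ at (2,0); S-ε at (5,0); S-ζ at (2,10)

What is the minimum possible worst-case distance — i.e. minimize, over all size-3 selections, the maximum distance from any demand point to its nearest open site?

6

Open {W-α, W-β, W-γ}.
  Farthest demand point is S-β at distance 6 (to W-α); all others are ≤ 6.
With {W-α, W-γ, W-δ} the worst case is 6.
With {W-β, W-γ, W-δ} the worst case is 8.
No size-3 selection achieves below 6.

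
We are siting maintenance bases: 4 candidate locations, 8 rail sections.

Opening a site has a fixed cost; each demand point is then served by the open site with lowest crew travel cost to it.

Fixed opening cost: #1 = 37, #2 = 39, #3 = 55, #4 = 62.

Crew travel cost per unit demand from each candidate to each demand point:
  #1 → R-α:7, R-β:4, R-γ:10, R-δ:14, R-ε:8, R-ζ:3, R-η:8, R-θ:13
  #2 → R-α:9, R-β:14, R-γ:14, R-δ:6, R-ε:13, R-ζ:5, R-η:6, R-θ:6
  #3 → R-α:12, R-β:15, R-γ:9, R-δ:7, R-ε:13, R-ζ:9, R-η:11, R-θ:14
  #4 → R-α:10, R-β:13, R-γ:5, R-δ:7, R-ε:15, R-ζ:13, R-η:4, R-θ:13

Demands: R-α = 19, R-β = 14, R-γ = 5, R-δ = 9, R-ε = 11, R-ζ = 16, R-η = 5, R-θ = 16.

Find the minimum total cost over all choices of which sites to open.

Open {#1, #2}: assign each demand point to its cheapest open site.
  R-α→#1 19×7=133, R-β→#1 14×4=56, R-γ→#1 5×10=50, R-δ→#2 9×6=54, R-ε→#1 11×8=88, R-ζ→#1 16×3=48, R-η→#2 5×6=30, R-θ→#2 16×6=96
  crew travel cost 555, fixed 76 → total 631.
Compare {#1, #2, #4}: crew travel cost 520 + fixed 138 = 658.
Compare {#1, #2, #3}: crew travel cost 550 + fixed 131 = 681.
Compare {#1, #2, #3, #4}: crew travel cost 520 + fixed 193 = 713.
All other subsets cost ≥ 658. Minimum total cost: 631.

631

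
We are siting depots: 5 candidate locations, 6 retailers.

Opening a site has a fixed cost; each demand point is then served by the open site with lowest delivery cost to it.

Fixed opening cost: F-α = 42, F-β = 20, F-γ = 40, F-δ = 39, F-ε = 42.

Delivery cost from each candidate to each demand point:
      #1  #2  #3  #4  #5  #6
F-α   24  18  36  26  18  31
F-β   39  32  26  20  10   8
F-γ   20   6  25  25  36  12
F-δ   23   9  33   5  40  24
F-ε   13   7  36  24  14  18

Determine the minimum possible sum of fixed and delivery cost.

Open {F-β, F-δ}: assign each demand point to its cheapest open site.
  #1→F-δ 23, #2→F-δ 9, #3→F-β 26, #4→F-δ 5, #5→F-β 10, #6→F-β 8
  delivery cost 81, fixed 59 → total 140.
Compare {F-β, F-ε}: delivery cost 84 + fixed 62 = 146.
Compare {F-β, F-γ}: delivery cost 89 + fixed 60 = 149.
Compare {F-ε}: delivery cost 112 + fixed 42 = 154.
All other subsets cost ≥ 146. Minimum total cost: 140.

140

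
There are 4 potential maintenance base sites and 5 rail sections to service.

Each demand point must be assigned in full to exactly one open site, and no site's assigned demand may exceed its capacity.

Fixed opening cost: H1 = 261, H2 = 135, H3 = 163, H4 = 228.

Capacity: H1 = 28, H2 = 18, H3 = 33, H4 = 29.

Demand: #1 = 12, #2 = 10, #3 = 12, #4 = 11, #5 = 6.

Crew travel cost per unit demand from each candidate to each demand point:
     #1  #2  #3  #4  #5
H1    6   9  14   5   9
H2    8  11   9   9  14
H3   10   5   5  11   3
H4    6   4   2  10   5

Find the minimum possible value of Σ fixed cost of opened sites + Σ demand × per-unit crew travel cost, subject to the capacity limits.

Open {H3, H4}; cheapest assignment that respects the capacities:
  H3 (cap 33, load 27): #2, #4, #5 — cost 10×5 + 11×11 + 6×3 = 189
  H4 (cap 29, load 24): #1, #3 — cost 12×6 + 12×2 = 96
  Shipping 285, fixed 391 → total 676.
  Any other capacity-feasible assignment to {H3, H4} ships for at least 285.
Compare {H1, H3}: its best feasible assignment gives total 679.
Compare {H2, H3}: its best feasible assignment gives total 709.
Every other set of open sites that can feasibly serve all demand totals ≥ 679 even under its best assignment. Minimum: 676.

676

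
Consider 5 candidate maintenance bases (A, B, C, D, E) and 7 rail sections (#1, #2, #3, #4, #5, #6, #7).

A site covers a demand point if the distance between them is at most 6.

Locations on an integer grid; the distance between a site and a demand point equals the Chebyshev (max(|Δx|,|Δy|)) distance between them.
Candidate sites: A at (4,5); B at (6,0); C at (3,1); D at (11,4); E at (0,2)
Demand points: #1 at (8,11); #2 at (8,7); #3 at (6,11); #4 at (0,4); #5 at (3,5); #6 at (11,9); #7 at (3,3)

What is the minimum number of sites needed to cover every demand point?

Coverage sets (demand points within 6 of each site):
  A: {#1, #2, #3, #4, #5, #7}
  B: {#4, #5, #7}
  C: {#2, #4, #5, #7}
  D: {#2, #6}
  E: {#4, #5, #7}
No single site covers all 7 demand points.
But {A, D} covers everything, so the minimum is 2.

2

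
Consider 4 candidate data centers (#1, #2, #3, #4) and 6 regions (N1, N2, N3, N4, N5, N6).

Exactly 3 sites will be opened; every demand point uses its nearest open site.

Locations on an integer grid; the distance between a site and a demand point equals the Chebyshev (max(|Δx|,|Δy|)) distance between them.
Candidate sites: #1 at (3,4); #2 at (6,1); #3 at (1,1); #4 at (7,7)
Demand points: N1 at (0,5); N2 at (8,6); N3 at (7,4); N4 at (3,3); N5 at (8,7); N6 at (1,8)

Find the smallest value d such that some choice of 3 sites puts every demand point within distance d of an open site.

Open {#1, #2, #4}.
  Farthest demand point is N6 at distance 4 (to #1); all others are ≤ 4.
With {#1, #3, #4} the worst case is 4.
With {#1, #2, #3} the worst case is 5.
No size-3 selection achieves below 4.

4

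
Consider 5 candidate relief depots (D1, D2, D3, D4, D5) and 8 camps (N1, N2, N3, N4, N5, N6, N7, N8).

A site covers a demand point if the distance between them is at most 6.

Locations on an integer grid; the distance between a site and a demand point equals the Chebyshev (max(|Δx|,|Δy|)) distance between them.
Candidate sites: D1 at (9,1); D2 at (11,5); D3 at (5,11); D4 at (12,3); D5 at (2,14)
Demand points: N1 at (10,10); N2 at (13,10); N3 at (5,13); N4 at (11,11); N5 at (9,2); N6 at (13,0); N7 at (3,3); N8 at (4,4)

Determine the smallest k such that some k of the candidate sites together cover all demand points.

Coverage sets (demand points within 6 of each site):
  D1: {N5, N6, N7, N8}
  D2: {N1, N2, N4, N5, N6}
  D3: {N1, N3, N4}
  D4: {N5, N6}
  D5: {N3}
No 2 sites suffice: every size-2 union leaves at least one demand point uncovered.
But {D1, D2, D3} covers everything, so the minimum is 3.

3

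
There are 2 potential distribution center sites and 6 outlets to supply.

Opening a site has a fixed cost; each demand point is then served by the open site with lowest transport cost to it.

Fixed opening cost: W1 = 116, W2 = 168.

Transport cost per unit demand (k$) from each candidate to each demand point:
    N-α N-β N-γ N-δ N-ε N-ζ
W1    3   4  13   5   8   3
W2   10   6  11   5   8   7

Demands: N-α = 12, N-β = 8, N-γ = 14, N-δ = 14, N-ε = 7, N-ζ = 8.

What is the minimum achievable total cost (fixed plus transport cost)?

516

Open {W1}: assign each demand point to its cheapest open site.
  N-α→W1 12×3=36, N-β→W1 8×4=32, N-γ→W1 14×13=182, N-δ→W1 14×5=70, N-ε→W1 7×8=56, N-ζ→W1 8×3=24
  transport cost 400, fixed 116 → total 516.
Compare {W1, W2}: transport cost 372 + fixed 284 = 656.
Compare {W2}: transport cost 504 + fixed 168 = 672.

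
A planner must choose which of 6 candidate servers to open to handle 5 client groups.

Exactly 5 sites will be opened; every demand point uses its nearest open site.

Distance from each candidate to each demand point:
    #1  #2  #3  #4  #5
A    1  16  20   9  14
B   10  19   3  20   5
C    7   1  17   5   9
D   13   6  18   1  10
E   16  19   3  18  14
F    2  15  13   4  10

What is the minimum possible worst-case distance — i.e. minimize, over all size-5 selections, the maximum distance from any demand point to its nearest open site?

5

Open {A, B, C, D, E}.
  Farthest demand point is #5 at distance 5 (to B); all others are ≤ 5.
With {A, B, C, D, F} the worst case is 5.
With {A, B, C, E, F} the worst case is 5.
No size-5 selection achieves below 5.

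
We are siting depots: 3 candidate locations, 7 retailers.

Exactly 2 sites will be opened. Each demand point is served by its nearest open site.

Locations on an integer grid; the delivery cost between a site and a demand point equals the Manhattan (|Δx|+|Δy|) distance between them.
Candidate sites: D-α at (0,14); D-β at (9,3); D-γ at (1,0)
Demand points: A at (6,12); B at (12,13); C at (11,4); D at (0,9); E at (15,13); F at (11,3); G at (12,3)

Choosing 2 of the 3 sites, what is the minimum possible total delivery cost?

Open {D-α, D-β}.
  A→D-α 8, B→D-α 13, C→D-β 3, D→D-α 5, E→D-α 16, F→D-β 2, G→D-β 3  ⇒ total 50.
Compare {D-β, D-γ}: total 59.
Compare {D-α, D-γ}: total 83.

50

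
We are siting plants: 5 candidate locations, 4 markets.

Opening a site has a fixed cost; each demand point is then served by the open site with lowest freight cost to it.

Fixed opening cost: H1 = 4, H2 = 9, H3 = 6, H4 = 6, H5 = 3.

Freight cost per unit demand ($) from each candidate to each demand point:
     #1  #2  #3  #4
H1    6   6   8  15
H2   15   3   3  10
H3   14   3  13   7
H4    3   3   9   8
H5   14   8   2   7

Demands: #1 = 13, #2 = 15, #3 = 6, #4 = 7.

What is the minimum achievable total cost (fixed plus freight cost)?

154

Open {H4, H5}: assign each demand point to its cheapest open site.
  #1→H4 13×3=39, #2→H4 15×3=45, #3→H5 6×2=12, #4→H5 7×7=49
  freight cost 145, fixed 9 → total 154.
Compare {H1, H4, H5}: freight cost 145 + fixed 13 = 158.
Compare {H3, H4, H5}: freight cost 145 + fixed 15 = 160.
Compare {H2, H4, H5}: freight cost 145 + fixed 18 = 163.
All other subsets cost ≥ 158. Minimum total cost: 154.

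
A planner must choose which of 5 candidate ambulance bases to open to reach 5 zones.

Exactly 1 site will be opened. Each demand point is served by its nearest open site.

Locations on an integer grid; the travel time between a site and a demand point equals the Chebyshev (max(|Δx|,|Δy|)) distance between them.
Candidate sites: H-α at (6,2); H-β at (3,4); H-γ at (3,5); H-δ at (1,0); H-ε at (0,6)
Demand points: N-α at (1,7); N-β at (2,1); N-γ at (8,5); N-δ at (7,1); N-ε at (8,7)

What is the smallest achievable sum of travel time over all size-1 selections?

Open {H-α}.
  N-α→H-α 5, N-β→H-α 4, N-γ→H-α 3, N-δ→H-α 1, N-ε→H-α 5  ⇒ total 18.
Compare {H-β}: total 20.
Compare {H-γ}: total 20.
No size-1 selection does better; minimum is 18.

18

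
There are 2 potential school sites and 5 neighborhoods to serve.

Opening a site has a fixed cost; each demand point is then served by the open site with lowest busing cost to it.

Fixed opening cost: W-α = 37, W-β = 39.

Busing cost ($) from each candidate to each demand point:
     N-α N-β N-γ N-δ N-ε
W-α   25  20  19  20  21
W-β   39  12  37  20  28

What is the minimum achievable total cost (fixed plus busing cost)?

Open {W-α}: assign each demand point to its cheapest open site.
  N-α→W-α 25, N-β→W-α 20, N-γ→W-α 19, N-δ→W-α 20, N-ε→W-α 21
  busing cost 105, fixed 37 → total 142.
Compare {W-α, W-β}: busing cost 97 + fixed 76 = 173.
Compare {W-β}: busing cost 136 + fixed 39 = 175.

142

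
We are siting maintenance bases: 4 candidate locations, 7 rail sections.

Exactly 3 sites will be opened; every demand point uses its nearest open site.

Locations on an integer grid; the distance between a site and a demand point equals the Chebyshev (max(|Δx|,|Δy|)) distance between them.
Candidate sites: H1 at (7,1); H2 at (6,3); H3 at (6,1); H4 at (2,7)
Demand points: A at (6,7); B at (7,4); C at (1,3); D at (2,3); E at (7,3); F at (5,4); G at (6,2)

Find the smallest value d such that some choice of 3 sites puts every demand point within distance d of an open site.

4

Open {H1, H2, H4}.
  Farthest demand point is A at distance 4 (to H2); all others are ≤ 4.
With {H1, H3, H4} the worst case is 4.
With {H2, H3, H4} the worst case is 4.
No size-3 selection achieves below 4.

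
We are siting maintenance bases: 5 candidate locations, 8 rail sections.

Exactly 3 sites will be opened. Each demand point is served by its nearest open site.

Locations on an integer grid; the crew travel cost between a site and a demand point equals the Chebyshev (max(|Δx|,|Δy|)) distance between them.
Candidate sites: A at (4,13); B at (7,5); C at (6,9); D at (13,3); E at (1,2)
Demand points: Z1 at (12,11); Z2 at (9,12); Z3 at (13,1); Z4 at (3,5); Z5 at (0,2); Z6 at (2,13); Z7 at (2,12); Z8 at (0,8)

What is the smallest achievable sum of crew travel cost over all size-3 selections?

28

Open {A, D, E}.
  Z1→A 8, Z2→A 5, Z3→D 2, Z4→E 3, Z5→E 1, Z6→A 2, Z7→A 2, Z8→A 5  ⇒ total 28.
Compare {C, D, E}: total 29.
Compare {A, B, E}: total 30.
No size-3 selection does better; minimum is 28.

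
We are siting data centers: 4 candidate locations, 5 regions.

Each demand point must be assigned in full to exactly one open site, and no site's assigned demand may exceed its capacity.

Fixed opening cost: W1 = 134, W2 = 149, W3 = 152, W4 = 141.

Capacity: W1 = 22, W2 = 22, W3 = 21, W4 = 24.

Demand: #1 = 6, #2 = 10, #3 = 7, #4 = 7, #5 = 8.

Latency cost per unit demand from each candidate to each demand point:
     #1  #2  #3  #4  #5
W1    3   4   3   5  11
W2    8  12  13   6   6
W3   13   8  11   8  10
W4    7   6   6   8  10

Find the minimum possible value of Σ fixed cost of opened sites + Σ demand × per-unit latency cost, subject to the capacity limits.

Open {W1, W2}; cheapest assignment that respects the capacities:
  W1 (cap 22, load 17): #2, #3 — cost 10×4 + 7×3 = 61
  W2 (cap 22, load 21): #1, #4, #5 — cost 6×8 + 7×6 + 8×6 = 138
  Shipping 199, fixed 283 → total 482.
  Any other capacity-feasible assignment to {W1, W2} ships for at least 199.
Compare {W1, W4}: its best feasible assignment gives total 489.
Compare {W1, W3}: its best feasible assignment gives total 520.
Every other set of open sites that can feasibly serve all demand totals ≥ 489 even under its best assignment. Minimum: 482.

482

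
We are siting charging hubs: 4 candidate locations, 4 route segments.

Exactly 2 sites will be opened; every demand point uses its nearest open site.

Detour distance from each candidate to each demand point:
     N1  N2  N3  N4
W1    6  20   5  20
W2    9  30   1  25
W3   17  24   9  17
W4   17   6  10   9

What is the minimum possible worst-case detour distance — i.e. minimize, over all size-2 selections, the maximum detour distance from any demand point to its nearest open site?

9

Open {W1, W4}.
  Farthest demand point is N4 at detour distance 9 (to W4); all others are ≤ 9.
With {W2, W4} the worst case is 9.
With {W3, W4} the worst case is 17.
No size-2 selection achieves below 9.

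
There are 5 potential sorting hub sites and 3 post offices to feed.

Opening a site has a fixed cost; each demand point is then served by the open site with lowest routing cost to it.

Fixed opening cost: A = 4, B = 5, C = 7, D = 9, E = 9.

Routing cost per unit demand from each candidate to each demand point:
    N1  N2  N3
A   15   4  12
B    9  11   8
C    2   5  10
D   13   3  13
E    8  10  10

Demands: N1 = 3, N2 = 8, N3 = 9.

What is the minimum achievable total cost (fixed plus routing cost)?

123

Open {B, C, D}: assign each demand point to its cheapest open site.
  N1→C 3×2=6, N2→D 8×3=24, N3→B 9×8=72
  routing cost 102, fixed 21 → total 123.
Compare {A, B, C}: routing cost 110 + fixed 16 = 126.
Compare {A, B, C, D}: routing cost 102 + fixed 25 = 127.
Compare {B, C}: routing cost 118 + fixed 12 = 130.
All other subsets cost ≥ 126. Minimum total cost: 123.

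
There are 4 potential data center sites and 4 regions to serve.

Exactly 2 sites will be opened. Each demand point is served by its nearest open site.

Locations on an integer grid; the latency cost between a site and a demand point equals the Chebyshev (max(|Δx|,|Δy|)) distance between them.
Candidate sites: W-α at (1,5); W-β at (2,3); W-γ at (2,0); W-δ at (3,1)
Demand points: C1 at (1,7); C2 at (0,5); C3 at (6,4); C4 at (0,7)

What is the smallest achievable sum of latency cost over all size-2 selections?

8

Open {W-α, W-δ}.
  C1→W-α 2, C2→W-α 1, C3→W-δ 3, C4→W-α 2  ⇒ total 8.
Compare {W-α, W-β}: total 9.
Compare {W-α, W-γ}: total 9.
No size-2 selection does better; minimum is 8.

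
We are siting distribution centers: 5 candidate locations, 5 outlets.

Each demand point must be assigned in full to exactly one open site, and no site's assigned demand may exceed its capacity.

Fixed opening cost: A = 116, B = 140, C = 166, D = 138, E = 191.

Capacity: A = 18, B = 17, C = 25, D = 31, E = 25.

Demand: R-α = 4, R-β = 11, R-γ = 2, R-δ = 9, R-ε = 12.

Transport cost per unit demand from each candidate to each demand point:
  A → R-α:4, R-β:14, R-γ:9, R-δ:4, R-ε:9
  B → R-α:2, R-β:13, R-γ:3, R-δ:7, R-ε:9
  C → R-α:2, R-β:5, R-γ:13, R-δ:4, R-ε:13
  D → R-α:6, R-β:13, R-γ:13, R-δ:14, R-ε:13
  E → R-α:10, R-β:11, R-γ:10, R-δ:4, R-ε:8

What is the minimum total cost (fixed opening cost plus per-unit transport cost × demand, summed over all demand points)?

507

Open {A, C}; cheapest assignment that respects the capacities:
  A (cap 18, load 14): R-γ, R-ε — cost 2×9 + 12×9 = 126
  C (cap 25, load 24): R-α, R-β, R-δ — cost 4×2 + 11×5 + 9×4 = 99
  Shipping 225, fixed 282 → total 507.
  Any other capacity-feasible assignment to {A, C} ships for at least 225.
Compare {B, C}: its best feasible assignment gives total 519.
Compare {C, E}: its best feasible assignment gives total 572.
Every other set of open sites that can feasibly serve all demand totals ≥ 519 even under its best assignment. Minimum: 507.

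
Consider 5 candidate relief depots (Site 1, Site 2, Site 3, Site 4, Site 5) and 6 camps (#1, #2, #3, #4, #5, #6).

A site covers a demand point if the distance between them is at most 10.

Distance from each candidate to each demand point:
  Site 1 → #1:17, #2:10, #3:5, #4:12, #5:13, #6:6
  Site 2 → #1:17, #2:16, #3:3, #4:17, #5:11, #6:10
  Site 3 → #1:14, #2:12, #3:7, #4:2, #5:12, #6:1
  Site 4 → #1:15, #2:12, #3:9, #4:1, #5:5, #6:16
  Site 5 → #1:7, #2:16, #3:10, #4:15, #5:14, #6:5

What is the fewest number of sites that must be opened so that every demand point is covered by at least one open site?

Coverage sets (demand points within 10 of each site):
  Site 1: {#2, #3, #6}
  Site 2: {#3, #6}
  Site 3: {#3, #4, #6}
  Site 4: {#3, #4, #5}
  Site 5: {#1, #3, #6}
No 2 sites suffice: every size-2 union leaves at least one demand point uncovered.
But {Site 1, Site 4, Site 5} covers everything, so the minimum is 3.

3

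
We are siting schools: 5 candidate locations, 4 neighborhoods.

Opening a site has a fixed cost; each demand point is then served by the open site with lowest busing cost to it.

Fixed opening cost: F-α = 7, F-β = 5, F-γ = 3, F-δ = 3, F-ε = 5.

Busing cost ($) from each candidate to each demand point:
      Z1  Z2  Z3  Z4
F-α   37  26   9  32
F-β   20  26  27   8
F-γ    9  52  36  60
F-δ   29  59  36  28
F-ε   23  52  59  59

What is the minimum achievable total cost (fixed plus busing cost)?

Open {F-α, F-β, F-γ}: assign each demand point to its cheapest open site.
  Z1→F-γ 9, Z2→F-α 26, Z3→F-α 9, Z4→F-β 8
  busing cost 52, fixed 15 → total 67.
Compare {F-α, F-β, F-γ, F-δ}: busing cost 52 + fixed 18 = 70.
Compare {F-α, F-β, F-γ, F-ε}: busing cost 52 + fixed 20 = 72.
Compare {F-α, F-β}: busing cost 63 + fixed 12 = 75.
All other subsets cost ≥ 70. Minimum total cost: 67.

67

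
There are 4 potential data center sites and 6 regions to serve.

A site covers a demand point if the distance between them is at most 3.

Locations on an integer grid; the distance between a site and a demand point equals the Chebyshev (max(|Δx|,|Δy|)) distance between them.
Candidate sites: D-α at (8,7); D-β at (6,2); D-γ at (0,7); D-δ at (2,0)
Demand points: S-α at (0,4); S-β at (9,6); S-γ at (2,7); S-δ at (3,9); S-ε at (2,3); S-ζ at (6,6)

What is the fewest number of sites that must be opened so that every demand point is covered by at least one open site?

3

Coverage sets (demand points within 3 of each site):
  D-α: {S-β, S-ζ}
  D-β: {}
  D-γ: {S-α, S-γ, S-δ}
  D-δ: {S-ε}
No 2 sites suffice: every size-2 union leaves at least one demand point uncovered.
But {D-α, D-γ, D-δ} covers everything, so the minimum is 3.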